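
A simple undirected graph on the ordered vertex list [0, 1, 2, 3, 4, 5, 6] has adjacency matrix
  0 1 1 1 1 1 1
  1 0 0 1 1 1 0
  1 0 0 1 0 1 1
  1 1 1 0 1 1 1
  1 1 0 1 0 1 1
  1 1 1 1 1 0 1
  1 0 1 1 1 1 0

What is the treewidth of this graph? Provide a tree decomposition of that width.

The largest bag has 5 vertices, giving width 4; this decomposition certifies tw(G) ≤ 4. On the other hand G contains the 5-clique {0, 2, 3, 5, 6}. A clique must lie in a single bag of any decomposition, so no decomposition can have width below 4. Hence tw(G) = 4 exactly.

Treewidth 4.
One such decomposition:
Bags: B1 = {0, 1, 3, 4, 5}  B2 = {0, 3, 4, 5, 6}  B3 = {0, 2, 3, 5, 6}
Tree: B1–B2, B2–B3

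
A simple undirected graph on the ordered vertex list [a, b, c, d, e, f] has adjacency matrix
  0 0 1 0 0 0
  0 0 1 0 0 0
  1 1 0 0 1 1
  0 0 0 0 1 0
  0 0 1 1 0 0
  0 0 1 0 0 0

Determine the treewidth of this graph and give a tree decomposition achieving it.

Treewidth 1.
One optimal decomposition is:
Bags: B1 = {b, c}  B2 = {c, f}  B3 = {c, e}  B4 = {d, e}  B5 = {a, c}
Tree: B1–B2, B1–B3, B3–B4, B3–B5

Every bag has size at most 2, so the width is 2 − 1 = 1 and tw(G) ≤ 1. Since G has at least one edge (e.g. c–b), it is not an edgeless graph, so tw(G) ≥ 1. Combining the bounds, tw(G) = 1.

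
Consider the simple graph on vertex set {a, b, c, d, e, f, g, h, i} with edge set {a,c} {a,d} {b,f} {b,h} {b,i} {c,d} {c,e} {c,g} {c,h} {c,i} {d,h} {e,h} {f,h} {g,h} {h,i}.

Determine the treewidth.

2

A width-2 tree decomposition is:
Bags: B1 = {b, h, i}  B2 = {c, h, i}  B3 = {b, f, h}  B4 = {c, g, h}  B5 = {c, d, h}  B6 = {c, e, h}  B7 = {a, c, d}
Tree: B1–B2, B1–B3, B2–B4, B4–B5, B2–B6, B5–B7
Every bag has size at most 3, so the width is 3 − 1 = 2 and tw(G) ≤ 2. For the lower bound, the 3 vertices {c, d, h} are pairwise adjacent, and any tree decomposition puts a clique entirely inside one bag — forcing width ≥ 2. Therefore the treewidth is 2.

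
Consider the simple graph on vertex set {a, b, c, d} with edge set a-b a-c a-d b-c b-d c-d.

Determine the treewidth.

3

A width-3 tree decomposition is:
Bags: B1 = {a, b, c, d}
Tree: (single bag)
With just one bag of size 4, the width is 4 − 1 = 3, so tw(G) ≤ 3. Conversely, {a, b, c, d} is a clique of size 4, and the vertices of any clique must share a bag in every tree decomposition; so some bag has ≥ 4 vertices and tw(G) ≥ 3. Combining the bounds, tw(G) = 3.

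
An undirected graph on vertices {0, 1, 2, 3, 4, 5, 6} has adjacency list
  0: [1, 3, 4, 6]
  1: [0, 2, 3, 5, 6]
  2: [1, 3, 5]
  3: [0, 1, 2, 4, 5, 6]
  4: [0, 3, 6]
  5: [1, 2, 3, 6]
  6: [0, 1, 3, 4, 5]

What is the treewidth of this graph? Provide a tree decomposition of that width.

The largest bag has 4 vertices, giving width 3; this decomposition certifies tw(G) ≤ 3. For the lower bound, the 4 vertices {0, 1, 3, 6} are pairwise adjacent, and any tree decomposition puts a clique entirely inside one bag — forcing width ≥ 3. Therefore the treewidth is 3.

Treewidth 3.
Bags: B1 = {1, 3, 5, 6}  B2 = {0, 1, 3, 6}  B3 = {1, 2, 3, 5}  B4 = {0, 3, 4, 6}
Tree: B1–B2, B1–B3, B2–B4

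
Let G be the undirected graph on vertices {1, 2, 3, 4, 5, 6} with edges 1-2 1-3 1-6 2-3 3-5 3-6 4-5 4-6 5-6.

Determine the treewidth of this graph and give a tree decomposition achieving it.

Treewidth 2.
Bags: B1 = {1, 3, 6}  B2 = {3, 5, 6}  B3 = {1, 2, 3}  B4 = {4, 5, 6}
Tree: B1–B2, B1–B3, B2–B4

Every bag has size at most 3, so the width is 3 − 1 = 2 and tw(G) ≤ 2. For the lower bound, the 3 vertices {1, 2, 3} are pairwise adjacent, and any tree decomposition puts a clique entirely inside one bag — forcing width ≥ 2. Therefore the treewidth is 2.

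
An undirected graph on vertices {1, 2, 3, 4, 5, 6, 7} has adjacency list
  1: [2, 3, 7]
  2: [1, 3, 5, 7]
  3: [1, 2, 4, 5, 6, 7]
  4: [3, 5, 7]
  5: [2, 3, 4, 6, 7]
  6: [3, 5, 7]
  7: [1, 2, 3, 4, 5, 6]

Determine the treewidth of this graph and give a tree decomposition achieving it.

The largest bag has 4 vertices, giving width 3; this decomposition certifies tw(G) ≤ 3. For the lower bound, the 4 vertices {1, 2, 3, 7} are pairwise adjacent, and any tree decomposition puts a clique entirely inside one bag — forcing width ≥ 3. The upper and lower bounds meet at 3, so that is the treewidth.

Treewidth 3.
One optimal decomposition is:
Bags: B1 = {1, 2, 3, 7}  B2 = {2, 3, 5, 7}  B3 = {3, 5, 6, 7}  B4 = {3, 4, 5, 7}
Tree: B1–B2, B2–B3, B2–B4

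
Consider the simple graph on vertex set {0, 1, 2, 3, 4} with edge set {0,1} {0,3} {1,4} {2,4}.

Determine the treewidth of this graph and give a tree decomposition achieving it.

Treewidth 1.
Bags: B1 = {0, 3}  B2 = {0, 1}  B3 = {1, 4}  B4 = {2, 4}
Tree: B1–B2, B2–B3, B3–B4

The largest bag has 2 vertices, giving width 1; this decomposition certifies tw(G) ≤ 1. G has an edge, so its treewidth is at least 1. Hence tw(G) = 1 exactly.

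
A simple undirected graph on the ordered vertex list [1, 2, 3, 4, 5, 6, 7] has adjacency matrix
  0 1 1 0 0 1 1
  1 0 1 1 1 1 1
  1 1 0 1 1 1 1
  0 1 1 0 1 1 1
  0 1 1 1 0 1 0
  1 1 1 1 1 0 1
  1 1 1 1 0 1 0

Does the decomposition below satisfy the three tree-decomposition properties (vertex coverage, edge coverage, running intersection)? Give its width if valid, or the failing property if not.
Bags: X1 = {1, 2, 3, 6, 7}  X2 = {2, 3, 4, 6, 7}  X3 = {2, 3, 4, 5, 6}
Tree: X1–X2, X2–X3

Checking the three conditions: (i) the bags cover all of {1, 2, 3, 4, 5, 6, 7}; (ii) for each edge, some bag contains both endpoints; (iii) the bags containing any fixed vertex form a subtree. All hold, so the decomposition is valid with width 5 − 1 = 4.

Yes; width 4.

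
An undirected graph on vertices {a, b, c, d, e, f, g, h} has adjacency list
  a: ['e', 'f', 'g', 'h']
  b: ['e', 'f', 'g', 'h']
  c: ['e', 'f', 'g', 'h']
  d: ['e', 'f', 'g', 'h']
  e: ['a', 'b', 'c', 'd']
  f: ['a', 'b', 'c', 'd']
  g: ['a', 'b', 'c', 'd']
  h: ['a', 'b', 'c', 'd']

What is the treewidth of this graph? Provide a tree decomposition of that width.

Treewidth 4.
Bags: B1 = {a, b, c, d, f}  B2 = {a, b, c, d, h}  B3 = {a, b, c, d, e}  B4 = {a, b, c, d, g}
Tree: B1–B2, B2–B3, B3–B4

Every bag has size at most 5, so the width is 5 − 1 = 4 and tw(G) ≤ 4. For the lower bound: the 5 vertex sets {a,f}, {c,h}, {d,e}, {b}, {g} are disjoint, each induces a connected subgraph, and every pair is joined by at least one edge of G. Contracting each set to a single vertex therefore yields K_{5} as a minor, and since treewidth is minor-monotone, tw(G) ≥ tw(K_{5}) = 4. Combining the bounds, tw(G) = 4.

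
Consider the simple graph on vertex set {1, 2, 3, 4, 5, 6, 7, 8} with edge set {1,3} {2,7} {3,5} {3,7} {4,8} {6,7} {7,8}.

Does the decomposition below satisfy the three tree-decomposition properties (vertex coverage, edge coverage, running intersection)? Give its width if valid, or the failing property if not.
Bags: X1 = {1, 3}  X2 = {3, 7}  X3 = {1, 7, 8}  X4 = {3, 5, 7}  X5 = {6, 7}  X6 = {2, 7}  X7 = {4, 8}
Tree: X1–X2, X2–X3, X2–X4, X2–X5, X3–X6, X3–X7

No — bags containing vertex 1 are not connected in the tree.

A tree decomposition must satisfy three properties: every vertex lies in some bag; for every edge, both endpoints lie together in some bag; and for every vertex, the bags containing it form a connected subtree. Here bags containing vertex 1 are not connected in the tree, so the decomposition is invalid.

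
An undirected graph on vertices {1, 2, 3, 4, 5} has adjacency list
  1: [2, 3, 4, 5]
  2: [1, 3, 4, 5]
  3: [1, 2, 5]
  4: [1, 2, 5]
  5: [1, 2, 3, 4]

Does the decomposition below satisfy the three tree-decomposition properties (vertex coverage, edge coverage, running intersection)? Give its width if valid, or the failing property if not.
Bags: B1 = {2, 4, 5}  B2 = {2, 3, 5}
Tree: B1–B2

No — vertex 1 appears in no bag.

A tree decomposition must satisfy three properties: every vertex lies in some bag; for every edge, both endpoints lie together in some bag; and for every vertex, the bags containing it form a connected subtree. Here vertex 1 appears in no bag, so the decomposition is invalid.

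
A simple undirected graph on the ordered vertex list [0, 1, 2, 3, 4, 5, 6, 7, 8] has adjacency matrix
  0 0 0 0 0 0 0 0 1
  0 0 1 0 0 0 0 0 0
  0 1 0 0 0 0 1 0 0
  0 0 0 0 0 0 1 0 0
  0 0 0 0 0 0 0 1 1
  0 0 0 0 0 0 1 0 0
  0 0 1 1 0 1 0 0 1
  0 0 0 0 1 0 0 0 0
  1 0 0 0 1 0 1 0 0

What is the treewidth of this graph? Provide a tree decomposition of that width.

Each bag holds 2 vertices, so the decomposition has width 1, which upper-bounds the treewidth. Any graph with an edge has treewidth ≥ 1, and G has the edge 2–6. The upper and lower bounds meet at 1, so that is the treewidth.

Treewidth 1.
One optimal decomposition is:
Bags: B1 = {2, 6}  B2 = {6, 8}  B3 = {4, 8}  B4 = {0, 8}  B5 = {4, 7}  B6 = {1, 2}  B7 = {5, 6}  B8 = {3, 6}
Tree: B1–B2, B2–B3, B2–B4, B3–B5, B1–B6, B2–B7, B1–B8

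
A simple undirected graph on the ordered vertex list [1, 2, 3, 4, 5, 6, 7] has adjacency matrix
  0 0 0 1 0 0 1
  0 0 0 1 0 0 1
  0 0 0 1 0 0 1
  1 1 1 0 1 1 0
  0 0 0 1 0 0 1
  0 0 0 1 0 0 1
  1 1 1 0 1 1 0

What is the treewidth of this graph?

2

A width-2 tree decomposition is:
Bags: B1 = {2, 4, 7}  B2 = {1, 4, 7}  B3 = {4, 6, 7}  B4 = {4, 5, 7}  B5 = {3, 4, 7}
Tree: B1–B2, B2–B3, B3–B4, B4–B5
Every bag has size at most 3, so the width is 3 − 1 = 2 and tw(G) ≤ 2. The edges 4–2–7–1–4 form a cycle, so G is not a tree and its treewidth is at least 2. Therefore the treewidth is 2.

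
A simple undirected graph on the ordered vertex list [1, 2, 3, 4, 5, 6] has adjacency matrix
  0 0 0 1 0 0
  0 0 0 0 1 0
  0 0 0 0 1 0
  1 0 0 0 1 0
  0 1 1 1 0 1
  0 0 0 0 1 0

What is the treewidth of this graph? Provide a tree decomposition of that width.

Each bag holds 2 vertices, so the decomposition has width 1, which upper-bounds the treewidth. G has an edge, so its treewidth is at least 1. Hence tw(G) = 1 exactly.

Treewidth 1.
One such decomposition:
Bags: B1 = {4, 5}  B2 = {5, 6}  B3 = {3, 5}  B4 = {1, 4}  B5 = {2, 5}
Tree: B1–B2, B2–B3, B1–B4, B3–B5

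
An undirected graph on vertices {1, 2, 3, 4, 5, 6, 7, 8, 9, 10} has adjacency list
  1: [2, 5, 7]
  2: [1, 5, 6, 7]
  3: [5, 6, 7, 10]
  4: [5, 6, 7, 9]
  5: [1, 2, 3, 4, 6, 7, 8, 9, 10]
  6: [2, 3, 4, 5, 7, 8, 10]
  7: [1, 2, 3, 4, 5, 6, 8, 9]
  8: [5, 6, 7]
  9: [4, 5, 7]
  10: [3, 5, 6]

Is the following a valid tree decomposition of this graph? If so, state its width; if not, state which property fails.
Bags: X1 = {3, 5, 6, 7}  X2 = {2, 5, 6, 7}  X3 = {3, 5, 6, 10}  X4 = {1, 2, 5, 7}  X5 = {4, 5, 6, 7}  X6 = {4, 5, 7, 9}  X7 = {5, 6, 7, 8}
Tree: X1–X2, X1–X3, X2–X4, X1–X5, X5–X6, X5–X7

Every vertex of G appears in some bag (union = {1, 2, 3, 4, 5, 6, 7, 8, 9, 10}); every edge is covered by a bag; and for each vertex v the set of bags containing v is connected in the bag tree. The decomposition is therefore valid. The largest bag has 4 vertices, so the width is 3.

Yes; width 3.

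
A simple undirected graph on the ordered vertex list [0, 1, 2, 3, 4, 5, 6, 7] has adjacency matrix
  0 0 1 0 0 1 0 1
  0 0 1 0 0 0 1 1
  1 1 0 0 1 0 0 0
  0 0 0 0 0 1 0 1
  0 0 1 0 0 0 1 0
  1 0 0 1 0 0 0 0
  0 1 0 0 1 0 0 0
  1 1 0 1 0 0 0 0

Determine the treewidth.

2

A width-2 tree decomposition is:
Bags: B1 = {3, 5, 7}  B2 = {0, 5, 7}  B3 = {0, 1, 7}  B4 = {0, 1, 2}  B5 = {1, 2, 6}  B6 = {2, 4, 6}
Tree: B1–B2, B2–B3, B3–B4, B4–B5, B5–B6
Each bag holds 3 vertices, so the decomposition has width 2, which upper-bounds the treewidth. Since 3–5–0–7–3 is a cycle in G, G is not acyclic. Forests are exactly the graphs of treewidth ≤ 1, so tw(G) ≥ 2. Combining the bounds, tw(G) = 2.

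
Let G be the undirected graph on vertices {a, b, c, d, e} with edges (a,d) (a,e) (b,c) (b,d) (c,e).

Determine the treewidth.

A width-2 tree decomposition is:
Bags: B1 = {a, c, e}  B2 = {a, b, c}  B3 = {a, b, d}
Tree: B1–B2, B2–B3
The largest bag has 3 vertices, giving width 2; this decomposition certifies tw(G) ≤ 2. For the lower bound, G contains the cycle a–e–c–b–d–a, so G is not a forest; only forests have treewidth ≤ 1, hence tw(G) ≥ 2. Therefore the treewidth is 2.

2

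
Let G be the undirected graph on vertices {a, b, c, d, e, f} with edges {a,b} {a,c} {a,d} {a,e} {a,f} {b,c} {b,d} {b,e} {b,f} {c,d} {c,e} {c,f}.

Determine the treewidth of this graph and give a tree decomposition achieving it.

Treewidth 3.
Bags: B1 = {a, b, c, e}  B2 = {a, b, c, f}  B3 = {a, b, c, d}
Tree: B1–B2, B1–B3

The largest bag has 4 vertices, giving width 3; this decomposition certifies tw(G) ≤ 3. Conversely, {a, b, c, d} is a clique of size 4, and the vertices of any clique must share a bag in every tree decomposition; so some bag has ≥ 4 vertices and tw(G) ≥ 3. Therefore the treewidth is 3.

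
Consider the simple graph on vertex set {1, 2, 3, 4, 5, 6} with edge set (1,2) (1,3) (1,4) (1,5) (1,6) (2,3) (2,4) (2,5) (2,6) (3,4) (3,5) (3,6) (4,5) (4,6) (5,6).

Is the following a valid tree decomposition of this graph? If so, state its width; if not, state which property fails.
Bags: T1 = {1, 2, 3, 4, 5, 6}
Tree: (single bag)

Yes; width 5.

Checking the three conditions: (i) the bags cover all of {1, 2, 3, 4, 5, 6}; (ii) for each edge, some bag contains both endpoints; (iii) the bags containing any fixed vertex form a subtree. All hold, so the decomposition is valid with width 6 − 1 = 5.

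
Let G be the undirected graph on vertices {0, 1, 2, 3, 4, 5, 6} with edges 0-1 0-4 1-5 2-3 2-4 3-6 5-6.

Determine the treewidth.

A width-2 tree decomposition is:
Bags: B1 = {1, 5, 6}  B2 = {0, 1, 6}  B3 = {0, 4, 6}  B4 = {2, 4, 6}  B5 = {2, 3, 6}
Tree: B1–B2, B2–B3, B3–B4, B4–B5
The largest bag has 3 vertices, giving width 2; this decomposition certifies tw(G) ≤ 2. The edges 6–5–1–0–4–2–3–6 form a cycle, so G is not a tree and its treewidth is at least 2. Combining the bounds, tw(G) = 2.

2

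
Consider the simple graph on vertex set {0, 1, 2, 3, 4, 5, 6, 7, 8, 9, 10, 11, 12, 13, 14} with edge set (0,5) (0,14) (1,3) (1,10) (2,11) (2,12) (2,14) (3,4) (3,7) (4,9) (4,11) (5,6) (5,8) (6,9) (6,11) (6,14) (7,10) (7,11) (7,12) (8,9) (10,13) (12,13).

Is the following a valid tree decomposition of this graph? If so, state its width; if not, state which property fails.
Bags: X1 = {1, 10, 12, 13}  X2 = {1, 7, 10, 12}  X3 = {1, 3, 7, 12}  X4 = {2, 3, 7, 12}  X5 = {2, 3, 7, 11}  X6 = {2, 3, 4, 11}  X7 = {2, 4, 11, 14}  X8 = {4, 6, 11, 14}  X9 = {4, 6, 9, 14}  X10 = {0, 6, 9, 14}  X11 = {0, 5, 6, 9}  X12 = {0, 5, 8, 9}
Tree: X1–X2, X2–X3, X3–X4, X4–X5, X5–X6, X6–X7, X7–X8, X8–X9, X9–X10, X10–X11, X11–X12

Checking the three conditions: (i) the bags cover all of {0, 1, 2, 3, 4, 5, 6, 7, 8, 9, 10, 11, 12, 13, 14}; (ii) for each edge, some bag contains both endpoints; (iii) the bags containing any fixed vertex form a subtree. All hold, so the decomposition is valid with width 4 − 1 = 3.

Yes; width 3.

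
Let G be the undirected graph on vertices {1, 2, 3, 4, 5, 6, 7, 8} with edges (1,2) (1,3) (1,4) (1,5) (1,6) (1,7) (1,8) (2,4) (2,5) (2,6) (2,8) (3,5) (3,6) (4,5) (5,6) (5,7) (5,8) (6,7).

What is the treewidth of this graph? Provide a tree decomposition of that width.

Each bag holds 4 vertices, so the decomposition has width 3, which upper-bounds the treewidth. On the other hand G contains the 4-clique {1, 2, 5, 8}. A clique must lie in a single bag of any decomposition, so no decomposition can have width below 3. Combining the bounds, tw(G) = 3.

Treewidth 3.
One such decomposition:
Bags: B1 = {1, 2, 5, 6}  B2 = {1, 2, 4, 5}  B3 = {1, 3, 5, 6}  B4 = {1, 2, 5, 8}  B5 = {1, 5, 6, 7}
Tree: B1–B2, B1–B3, B2–B4, B1–B5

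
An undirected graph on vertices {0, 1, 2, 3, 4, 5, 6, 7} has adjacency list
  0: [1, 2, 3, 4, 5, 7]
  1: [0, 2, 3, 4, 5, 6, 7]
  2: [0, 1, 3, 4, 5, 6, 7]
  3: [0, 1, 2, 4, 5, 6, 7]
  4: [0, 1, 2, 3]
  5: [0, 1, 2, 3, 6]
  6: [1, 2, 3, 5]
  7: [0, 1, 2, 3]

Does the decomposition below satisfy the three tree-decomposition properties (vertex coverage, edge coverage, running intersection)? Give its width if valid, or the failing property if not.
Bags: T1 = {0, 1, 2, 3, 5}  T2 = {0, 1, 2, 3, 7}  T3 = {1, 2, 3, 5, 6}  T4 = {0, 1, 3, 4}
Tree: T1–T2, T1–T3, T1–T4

A tree decomposition must satisfy three properties: every vertex lies in some bag; for every edge, both endpoints lie together in some bag; and for every vertex, the bags containing it form a connected subtree. Here edge (2,4) lies in no bag, so the decomposition is invalid.

No — edge (2,4) lies in no bag.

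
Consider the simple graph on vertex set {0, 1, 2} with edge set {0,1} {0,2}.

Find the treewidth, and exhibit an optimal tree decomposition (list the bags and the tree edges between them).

Each bag holds 2 vertices, so the decomposition has width 1, which upper-bounds the treewidth. Since G has at least one edge (e.g. 0–1), it is not an edgeless graph, so tw(G) ≥ 1. The upper and lower bounds meet at 1, so that is the treewidth.

Treewidth 1.
Bags: B1 = {0, 1}  B2 = {0, 2}
Tree: B1–B2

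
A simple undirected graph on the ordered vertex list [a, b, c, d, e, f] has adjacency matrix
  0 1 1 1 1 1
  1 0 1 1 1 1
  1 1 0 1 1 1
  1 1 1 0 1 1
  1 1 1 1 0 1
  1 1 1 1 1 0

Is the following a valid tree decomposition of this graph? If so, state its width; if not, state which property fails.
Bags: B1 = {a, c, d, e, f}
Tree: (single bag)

A tree decomposition must satisfy three properties: every vertex lies in some bag; for every edge, both endpoints lie together in some bag; and for every vertex, the bags containing it form a connected subtree. Here vertex b appears in no bag, so the decomposition is invalid.

No — vertex b appears in no bag.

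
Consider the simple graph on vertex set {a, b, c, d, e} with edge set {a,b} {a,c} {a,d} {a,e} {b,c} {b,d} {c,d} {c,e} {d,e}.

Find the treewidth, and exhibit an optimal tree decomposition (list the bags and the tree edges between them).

Every bag has size at most 4, so the width is 4 − 1 = 3 and tw(G) ≤ 3. On the other hand G contains the 4-clique {a, c, d, e}. A clique must lie in a single bag of any decomposition, so no decomposition can have width below 3. Hence tw(G) = 3 exactly.

Treewidth 3.
One optimal decomposition is:
Bags: B1 = {a, b, c, d}  B2 = {a, c, d, e}
Tree: B1–B2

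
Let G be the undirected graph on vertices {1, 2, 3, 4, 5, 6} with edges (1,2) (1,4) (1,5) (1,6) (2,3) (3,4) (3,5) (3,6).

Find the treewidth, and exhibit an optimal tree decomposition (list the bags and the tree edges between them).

Treewidth 2.
Bags: B1 = {1, 3, 5}  B2 = {1, 3, 4}  B3 = {1, 3, 6}  B4 = {1, 2, 3}
Tree: B1–B2, B2–B3, B3–B4

Every bag has size at most 3, so the width is 3 − 1 = 2 and tw(G) ≤ 2. Since 5–3–4–1–5 is a cycle in G, G is not acyclic. Forests are exactly the graphs of treewidth ≤ 1, so tw(G) ≥ 2. Hence tw(G) = 2 exactly.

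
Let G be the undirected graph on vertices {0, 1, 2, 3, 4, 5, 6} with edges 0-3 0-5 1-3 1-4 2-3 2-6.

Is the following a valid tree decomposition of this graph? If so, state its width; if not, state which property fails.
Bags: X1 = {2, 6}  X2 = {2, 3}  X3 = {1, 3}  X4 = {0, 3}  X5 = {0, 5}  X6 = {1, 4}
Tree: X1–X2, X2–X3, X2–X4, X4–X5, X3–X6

Yes; width 1.

Every vertex of G appears in some bag (union = {0, 1, 2, 3, 4, 5, 6}); every edge is covered by a bag; and for each vertex v the set of bags containing v is connected in the bag tree. The decomposition is therefore valid. The largest bag has 2 vertices, so the width is 1.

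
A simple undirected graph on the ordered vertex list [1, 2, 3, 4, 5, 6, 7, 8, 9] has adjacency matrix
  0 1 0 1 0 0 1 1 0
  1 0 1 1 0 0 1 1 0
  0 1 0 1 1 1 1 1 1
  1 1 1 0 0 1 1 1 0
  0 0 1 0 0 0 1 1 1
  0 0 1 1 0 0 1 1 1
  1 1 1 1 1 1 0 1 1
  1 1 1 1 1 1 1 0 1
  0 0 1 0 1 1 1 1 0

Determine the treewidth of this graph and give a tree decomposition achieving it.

The largest bag has 5 vertices, giving width 4; this decomposition certifies tw(G) ≤ 4. For the lower bound, the 5 vertices {1, 2, 4, 7, 8} are pairwise adjacent, and any tree decomposition puts a clique entirely inside one bag — forcing width ≥ 4. The upper and lower bounds meet at 4, so that is the treewidth.

Treewidth 4.
One optimal decomposition is:
Bags: B1 = {2, 3, 4, 7, 8}  B2 = {3, 4, 6, 7, 8}  B3 = {1, 2, 4, 7, 8}  B4 = {3, 6, 7, 8, 9}  B5 = {3, 5, 7, 8, 9}
Tree: B1–B2, B1–B3, B2–B4, B4–B5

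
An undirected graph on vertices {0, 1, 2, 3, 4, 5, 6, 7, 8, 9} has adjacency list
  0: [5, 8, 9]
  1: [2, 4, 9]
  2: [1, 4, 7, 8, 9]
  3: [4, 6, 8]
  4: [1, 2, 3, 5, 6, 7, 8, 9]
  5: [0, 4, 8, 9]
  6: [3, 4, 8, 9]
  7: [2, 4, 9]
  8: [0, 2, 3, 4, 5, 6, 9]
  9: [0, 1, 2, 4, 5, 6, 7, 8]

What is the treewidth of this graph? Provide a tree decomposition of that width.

Treewidth 3.
One optimal decomposition is:
Bags: B1 = {4, 5, 8, 9}  B2 = {4, 6, 8, 9}  B3 = {2, 4, 8, 9}  B4 = {1, 2, 4, 9}  B5 = {3, 4, 6, 8}  B6 = {0, 5, 8, 9}  B7 = {2, 4, 7, 9}
Tree: B1–B2, B2–B3, B3–B4, B2–B5, B1–B6, B4–B7

The largest bag has 4 vertices, giving width 3; this decomposition certifies tw(G) ≤ 3. Conversely, {0, 5, 8, 9} is a clique of size 4, and the vertices of any clique must share a bag in every tree decomposition; so some bag has ≥ 4 vertices and tw(G) ≥ 3. Hence tw(G) = 3 exactly.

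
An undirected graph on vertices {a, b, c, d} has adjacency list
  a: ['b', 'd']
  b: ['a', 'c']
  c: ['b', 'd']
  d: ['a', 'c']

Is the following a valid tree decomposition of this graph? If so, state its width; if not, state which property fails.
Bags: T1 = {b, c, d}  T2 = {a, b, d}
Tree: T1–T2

Yes; width 2.

Vertex coverage: the bags together contain {a, b, c, d}, the full vertex set. Edge coverage: each edge of G has both endpoints in at least one bag. Running intersection: for every vertex, the bags containing it form a connected subtree. All three properties hold, so this is a valid tree decomposition of width max|bag| − 1 = 2, and hence tw(G) ≤ 2.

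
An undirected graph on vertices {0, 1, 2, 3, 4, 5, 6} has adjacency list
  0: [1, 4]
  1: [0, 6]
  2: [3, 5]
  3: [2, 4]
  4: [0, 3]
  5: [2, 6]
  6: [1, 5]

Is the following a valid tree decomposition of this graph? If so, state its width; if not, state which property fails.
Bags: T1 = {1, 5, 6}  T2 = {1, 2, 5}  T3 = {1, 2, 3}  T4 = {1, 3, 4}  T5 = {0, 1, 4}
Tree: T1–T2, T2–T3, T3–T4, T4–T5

Yes; width 2.

Every vertex of G appears in some bag (union = {0, 1, 2, 3, 4, 5, 6}); every edge is covered by a bag; and for each vertex v the set of bags containing v is connected in the bag tree. The decomposition is therefore valid. The largest bag has 3 vertices, so the width is 2.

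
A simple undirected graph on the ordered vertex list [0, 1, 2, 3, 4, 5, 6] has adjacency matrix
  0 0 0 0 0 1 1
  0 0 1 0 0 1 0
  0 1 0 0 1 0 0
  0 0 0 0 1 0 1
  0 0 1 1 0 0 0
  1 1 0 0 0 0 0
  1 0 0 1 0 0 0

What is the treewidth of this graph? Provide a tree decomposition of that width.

Every bag has size at most 3, so the width is 3 − 1 = 2 and tw(G) ≤ 2. The edges 3–6–0–5–1–2–4–3 form a cycle, so G is not a tree and its treewidth is at least 2. Combining the bounds, tw(G) = 2.

Treewidth 2.
Bags: B1 = {0, 3, 6}  B2 = {0, 3, 5}  B3 = {1, 3, 5}  B4 = {1, 2, 3}  B5 = {2, 3, 4}
Tree: B1–B2, B2–B3, B3–B4, B4–B5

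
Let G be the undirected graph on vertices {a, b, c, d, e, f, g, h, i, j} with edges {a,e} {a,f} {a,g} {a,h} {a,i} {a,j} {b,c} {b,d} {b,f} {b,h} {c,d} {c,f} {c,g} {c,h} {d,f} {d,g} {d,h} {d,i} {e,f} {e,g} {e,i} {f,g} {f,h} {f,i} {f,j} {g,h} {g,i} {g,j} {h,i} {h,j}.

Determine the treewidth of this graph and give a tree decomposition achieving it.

Each bag holds 5 vertices, so the decomposition has width 4, which upper-bounds the treewidth. Conversely, {a, e, f, g, i} is a clique of size 5, and the vertices of any clique must share a bag in every tree decomposition; so some bag has ≥ 5 vertices and tw(G) ≥ 4. The upper and lower bounds meet at 4, so that is the treewidth.

Treewidth 4.
One optimal decomposition is:
Bags: B1 = {a, f, g, h, i}  B2 = {d, f, g, h, i}  B3 = {a, f, g, h, j}  B4 = {a, e, f, g, i}  B5 = {c, d, f, g, h}  B6 = {b, c, d, f, h}
Tree: B1–B2, B1–B3, B1–B4, B2–B5, B5–B6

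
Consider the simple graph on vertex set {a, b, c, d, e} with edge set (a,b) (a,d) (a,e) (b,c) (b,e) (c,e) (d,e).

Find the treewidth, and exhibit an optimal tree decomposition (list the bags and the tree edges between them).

The largest bag has 3 vertices, giving width 2; this decomposition certifies tw(G) ≤ 2. For the lower bound, the 3 vertices {b, c, e} are pairwise adjacent, and any tree decomposition puts a clique entirely inside one bag — forcing width ≥ 2. Combining the bounds, tw(G) = 2.

Treewidth 2.
One optimal decomposition is:
Bags: B1 = {b, c, e}  B2 = {a, b, e}  B3 = {a, d, e}
Tree: B1–B2, B2–B3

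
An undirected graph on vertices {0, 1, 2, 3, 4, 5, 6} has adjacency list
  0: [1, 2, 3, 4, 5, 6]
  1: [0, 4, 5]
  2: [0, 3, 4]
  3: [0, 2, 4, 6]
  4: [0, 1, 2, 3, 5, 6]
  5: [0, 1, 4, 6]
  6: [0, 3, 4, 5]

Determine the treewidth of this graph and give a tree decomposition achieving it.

The largest bag has 4 vertices, giving width 3; this decomposition certifies tw(G) ≤ 3. For the lower bound, the 4 vertices {0, 1, 4, 5} are pairwise adjacent, and any tree decomposition puts a clique entirely inside one bag — forcing width ≥ 3. Combining the bounds, tw(G) = 3.

Treewidth 3.
Bags: B1 = {0, 3, 4, 6}  B2 = {0, 2, 3, 4}  B3 = {0, 4, 5, 6}  B4 = {0, 1, 4, 5}
Tree: B1–B2, B1–B3, B3–B4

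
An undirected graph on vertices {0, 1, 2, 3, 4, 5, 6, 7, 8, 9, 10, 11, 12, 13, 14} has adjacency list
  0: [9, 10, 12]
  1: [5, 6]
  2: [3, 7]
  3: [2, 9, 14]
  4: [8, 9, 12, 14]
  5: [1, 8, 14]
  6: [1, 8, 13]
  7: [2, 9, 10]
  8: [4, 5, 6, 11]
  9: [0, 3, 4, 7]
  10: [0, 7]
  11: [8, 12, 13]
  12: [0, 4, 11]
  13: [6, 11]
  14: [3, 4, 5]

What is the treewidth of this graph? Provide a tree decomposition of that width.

Each bag holds 4 vertices, so the decomposition has width 3, which upper-bounds the treewidth. For the lower bound: the 4 vertex sets {2,7,10}, {3}, {9}, {0,4,12,14} are disjoint, each induces a connected subgraph, and every pair is joined by at least one edge of G. Contracting each set to a single vertex therefore yields K_{4} as a minor, and since treewidth is minor-monotone, tw(G) ≥ tw(K_{4}) = 3. Therefore the treewidth is 3.

Treewidth 3.
Bags: B1 = {2, 3, 7, 10}  B2 = {3, 7, 9, 10}  B3 = {0, 3, 9, 10}  B4 = {0, 3, 9, 14}  B5 = {0, 4, 9, 14}  B6 = {0, 4, 12, 14}  B7 = {4, 5, 12, 14}  B8 = {4, 5, 8, 12}  B9 = {5, 8, 11, 12}  B10 = {1, 5, 8, 11}  B11 = {1, 6, 8, 11}  B12 = {1, 6, 11, 13}
Tree: B1–B2, B2–B3, B3–B4, B4–B5, B5–B6, B6–B7, B7–B8, B8–B9, B9–B10, B10–B11, B11–B12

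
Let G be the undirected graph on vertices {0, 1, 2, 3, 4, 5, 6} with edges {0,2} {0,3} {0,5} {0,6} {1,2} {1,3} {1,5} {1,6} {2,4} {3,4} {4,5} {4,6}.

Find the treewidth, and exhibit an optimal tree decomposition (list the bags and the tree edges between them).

Treewidth 3.
One such decomposition:
Bags: B1 = {0, 1, 4, 6}  B2 = {0, 1, 4, 5}  B3 = {0, 1, 3, 4}  B4 = {0, 1, 2, 4}
Tree: B1–B2, B2–B3, B3–B4

Each bag holds 4 vertices, so the decomposition has width 3, which upper-bounds the treewidth. For the lower bound: the 4 vertex sets {1,6}, {0,5}, {4}, {3} are disjoint, each induces a connected subgraph, and every pair is joined by at least one edge of G. Contracting each set to a single vertex therefore yields K_{4} as a minor, and since treewidth is minor-monotone, tw(G) ≥ tw(K_{4}) = 3. Combining the bounds, tw(G) = 3.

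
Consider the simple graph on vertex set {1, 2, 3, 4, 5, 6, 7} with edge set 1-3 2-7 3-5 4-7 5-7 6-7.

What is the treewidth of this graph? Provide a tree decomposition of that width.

Every bag has size at most 2, so the width is 2 − 1 = 1 and tw(G) ≤ 1. Any graph with an edge has treewidth ≥ 1, and G has the edge 7–5. Hence tw(G) = 1 exactly.

Treewidth 1.
One optimal decomposition is:
Bags: B1 = {5, 7}  B2 = {4, 7}  B3 = {6, 7}  B4 = {3, 5}  B5 = {2, 7}  B6 = {1, 3}
Tree: B1–B2, B2–B3, B1–B4, B1–B5, B4–B6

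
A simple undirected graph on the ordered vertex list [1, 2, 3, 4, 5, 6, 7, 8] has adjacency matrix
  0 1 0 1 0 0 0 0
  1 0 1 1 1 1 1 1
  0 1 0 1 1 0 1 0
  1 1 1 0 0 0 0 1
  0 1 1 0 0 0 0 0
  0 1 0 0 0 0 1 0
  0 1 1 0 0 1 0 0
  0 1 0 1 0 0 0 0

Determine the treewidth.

A width-2 tree decomposition is:
Bags: B1 = {2, 4, 8}  B2 = {2, 3, 4}  B3 = {2, 3, 7}  B4 = {2, 6, 7}  B5 = {1, 2, 4}  B6 = {2, 3, 5}
Tree: B1–B2, B2–B3, B3–B4, B1–B5, B2–B6
Each bag holds 3 vertices, so the decomposition has width 2, which upper-bounds the treewidth. For the lower bound, the 3 vertices {2, 4, 8} are pairwise adjacent, and any tree decomposition puts a clique entirely inside one bag — forcing width ≥ 2. Hence tw(G) = 2 exactly.

2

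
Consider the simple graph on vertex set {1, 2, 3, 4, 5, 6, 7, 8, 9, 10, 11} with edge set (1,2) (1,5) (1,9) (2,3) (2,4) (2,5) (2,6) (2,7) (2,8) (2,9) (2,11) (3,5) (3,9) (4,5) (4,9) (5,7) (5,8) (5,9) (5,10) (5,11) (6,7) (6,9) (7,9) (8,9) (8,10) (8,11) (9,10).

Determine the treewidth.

A width-3 tree decomposition is:
Bags: B1 = {2, 5, 8, 11}  B2 = {2, 5, 8, 9}  B3 = {2, 5, 7, 9}  B4 = {5, 8, 9, 10}  B5 = {2, 3, 5, 9}  B6 = {1, 2, 5, 9}  B7 = {2, 6, 7, 9}  B8 = {2, 4, 5, 9}
Tree: B1–B2, B2–B3, B2–B4, B2–B5, B3–B6, B3–B7, B6–B8
Each bag holds 4 vertices, so the decomposition has width 3, which upper-bounds the treewidth. Conversely, {1, 2, 5, 9} is a clique of size 4, and the vertices of any clique must share a bag in every tree decomposition; so some bag has ≥ 4 vertices and tw(G) ≥ 3. Therefore the treewidth is 3.

3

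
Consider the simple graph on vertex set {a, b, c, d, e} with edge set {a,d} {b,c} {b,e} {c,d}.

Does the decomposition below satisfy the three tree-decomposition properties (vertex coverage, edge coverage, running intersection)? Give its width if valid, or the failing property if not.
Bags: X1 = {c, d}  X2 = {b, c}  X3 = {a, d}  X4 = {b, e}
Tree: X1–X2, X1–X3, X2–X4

Checking the three conditions: (i) the bags cover all of {a, b, c, d, e}; (ii) for each edge, some bag contains both endpoints; (iii) the bags containing any fixed vertex form a subtree. All hold, so the decomposition is valid with width 2 − 1 = 1.

Yes; width 1.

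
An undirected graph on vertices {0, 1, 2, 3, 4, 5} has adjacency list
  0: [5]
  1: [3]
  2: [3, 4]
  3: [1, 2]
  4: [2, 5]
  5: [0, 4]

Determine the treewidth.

A width-1 tree decomposition is:
Bags: B1 = {1, 3}  B2 = {2, 3}  B3 = {2, 4}  B4 = {4, 5}  B5 = {0, 5}
Tree: B1–B2, B2–B3, B3–B4, B4–B5
Each bag holds 2 vertices, so the decomposition has width 1, which upper-bounds the treewidth. G has an edge, so its treewidth is at least 1. The upper and lower bounds meet at 1, so that is the treewidth.

1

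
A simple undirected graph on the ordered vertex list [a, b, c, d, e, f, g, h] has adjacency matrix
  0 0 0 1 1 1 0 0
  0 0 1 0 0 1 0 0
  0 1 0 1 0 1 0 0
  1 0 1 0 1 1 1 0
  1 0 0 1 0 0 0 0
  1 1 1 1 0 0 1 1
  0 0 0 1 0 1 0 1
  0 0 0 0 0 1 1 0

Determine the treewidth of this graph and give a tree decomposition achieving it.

Every bag has size at most 3, so the width is 3 − 1 = 2 and tw(G) ≤ 2. For the lower bound, the 3 vertices {a, d, e} are pairwise adjacent, and any tree decomposition puts a clique entirely inside one bag — forcing width ≥ 2. Therefore the treewidth is 2.

Treewidth 2.
One optimal decomposition is:
Bags: B1 = {a, d, e}  B2 = {a, d, f}  B3 = {c, d, f}  B4 = {d, f, g}  B5 = {b, c, f}  B6 = {f, g, h}
Tree: B1–B2, B2–B3, B2–B4, B3–B5, B4–B6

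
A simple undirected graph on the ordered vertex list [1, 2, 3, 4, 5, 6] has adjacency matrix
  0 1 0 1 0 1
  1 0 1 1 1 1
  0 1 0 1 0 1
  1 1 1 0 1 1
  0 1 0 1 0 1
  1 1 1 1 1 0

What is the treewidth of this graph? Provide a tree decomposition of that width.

The largest bag has 4 vertices, giving width 3; this decomposition certifies tw(G) ≤ 3. On the other hand G contains the 4-clique {1, 2, 4, 6}. A clique must lie in a single bag of any decomposition, so no decomposition can have width below 3. Therefore the treewidth is 3.

Treewidth 3.
Bags: B1 = {1, 2, 4, 6}  B2 = {2, 4, 5, 6}  B3 = {2, 3, 4, 6}
Tree: B1–B2, B2–B3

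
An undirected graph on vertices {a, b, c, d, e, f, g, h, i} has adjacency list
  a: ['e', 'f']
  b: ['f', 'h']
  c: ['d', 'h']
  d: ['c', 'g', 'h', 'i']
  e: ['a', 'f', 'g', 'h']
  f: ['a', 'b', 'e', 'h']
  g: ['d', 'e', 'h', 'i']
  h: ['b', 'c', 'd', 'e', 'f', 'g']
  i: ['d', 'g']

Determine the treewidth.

2

A width-2 tree decomposition is:
Bags: B1 = {d, g, h}  B2 = {c, d, h}  B3 = {e, g, h}  B4 = {e, f, h}  B5 = {d, g, i}  B6 = {b, f, h}  B7 = {a, e, f}
Tree: B1–B2, B1–B3, B3–B4, B1–B5, B4–B6, B4–B7
Each bag holds 3 vertices, so the decomposition has width 2, which upper-bounds the treewidth. On the other hand G contains the 3-clique {d, g, h}. A clique must lie in a single bag of any decomposition, so no decomposition can have width below 2. Therefore the treewidth is 2.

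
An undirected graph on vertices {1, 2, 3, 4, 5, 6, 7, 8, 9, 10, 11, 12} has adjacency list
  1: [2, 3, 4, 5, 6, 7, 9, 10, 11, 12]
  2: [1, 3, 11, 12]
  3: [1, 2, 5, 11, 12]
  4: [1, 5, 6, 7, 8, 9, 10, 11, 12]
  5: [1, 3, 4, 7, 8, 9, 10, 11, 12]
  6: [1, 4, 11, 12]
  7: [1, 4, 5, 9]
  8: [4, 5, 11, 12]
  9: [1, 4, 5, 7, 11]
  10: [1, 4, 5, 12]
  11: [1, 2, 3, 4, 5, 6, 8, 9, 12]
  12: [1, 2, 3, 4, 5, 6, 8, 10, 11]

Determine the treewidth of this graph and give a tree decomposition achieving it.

Treewidth 4.
One optimal decomposition is:
Bags: B1 = {1, 4, 5, 11, 12}  B2 = {4, 5, 8, 11, 12}  B3 = {1, 3, 5, 11, 12}  B4 = {1, 2, 3, 11, 12}  B5 = {1, 4, 5, 10, 12}  B6 = {1, 4, 5, 9, 11}  B7 = {1, 4, 5, 7, 9}  B8 = {1, 4, 6, 11, 12}
Tree: B1–B2, B1–B3, B3–B4, B1–B5, B1–B6, B6–B7, B1–B8

Each bag holds 5 vertices, so the decomposition has width 4, which upper-bounds the treewidth. On the other hand G contains the 5-clique {4, 5, 8, 11, 12}. A clique must lie in a single bag of any decomposition, so no decomposition can have width below 4. Combining the bounds, tw(G) = 4.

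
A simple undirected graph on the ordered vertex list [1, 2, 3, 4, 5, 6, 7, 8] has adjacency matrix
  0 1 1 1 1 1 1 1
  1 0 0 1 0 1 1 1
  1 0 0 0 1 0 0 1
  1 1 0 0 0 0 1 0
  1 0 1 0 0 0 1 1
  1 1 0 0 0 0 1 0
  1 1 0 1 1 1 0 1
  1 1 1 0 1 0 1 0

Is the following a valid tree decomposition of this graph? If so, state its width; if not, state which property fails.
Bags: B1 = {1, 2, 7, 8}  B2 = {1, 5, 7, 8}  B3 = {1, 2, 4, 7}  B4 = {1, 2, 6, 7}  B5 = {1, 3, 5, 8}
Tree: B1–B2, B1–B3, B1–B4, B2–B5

Checking the three conditions: (i) the bags cover all of {1, 2, 3, 4, 5, 6, 7, 8}; (ii) for each edge, some bag contains both endpoints; (iii) the bags containing any fixed vertex form a subtree. All hold, so the decomposition is valid with width 4 − 1 = 3.

Yes; width 3.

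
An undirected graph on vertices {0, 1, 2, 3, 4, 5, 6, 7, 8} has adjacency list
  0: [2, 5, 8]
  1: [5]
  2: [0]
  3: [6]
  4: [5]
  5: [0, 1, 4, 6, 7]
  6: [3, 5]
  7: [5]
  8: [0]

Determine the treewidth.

1

A width-1 tree decomposition is:
Bags: B1 = {0, 5}  B2 = {0, 2}  B3 = {5, 6}  B4 = {5, 7}  B5 = {4, 5}  B6 = {0, 8}  B7 = {3, 6}  B8 = {1, 5}
Tree: B1–B2, B1–B3, B1–B4, B1–B5, B2–B6, B3–B7, B5–B8
Each bag holds 2 vertices, so the decomposition has width 1, which upper-bounds the treewidth. Any graph with an edge has treewidth ≥ 1, and G has the edge 5–0. The upper and lower bounds meet at 1, so that is the treewidth.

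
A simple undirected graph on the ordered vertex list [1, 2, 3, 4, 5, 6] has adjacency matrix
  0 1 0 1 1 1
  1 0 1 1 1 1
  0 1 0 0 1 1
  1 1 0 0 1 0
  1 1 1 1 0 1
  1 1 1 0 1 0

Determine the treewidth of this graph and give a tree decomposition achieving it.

Each bag holds 4 vertices, so the decomposition has width 3, which upper-bounds the treewidth. Conversely, {1, 2, 4, 5} is a clique of size 4, and the vertices of any clique must share a bag in every tree decomposition; so some bag has ≥ 4 vertices and tw(G) ≥ 3. Therefore the treewidth is 3.

Treewidth 3.
Bags: B1 = {1, 2, 5, 6}  B2 = {2, 3, 5, 6}  B3 = {1, 2, 4, 5}
Tree: B1–B2, B1–B3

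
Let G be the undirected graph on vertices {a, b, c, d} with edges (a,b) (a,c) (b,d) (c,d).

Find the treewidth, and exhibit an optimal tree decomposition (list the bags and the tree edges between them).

The largest bag has 3 vertices, giving width 2; this decomposition certifies tw(G) ≤ 2. Since a–c–d–b–a is a cycle in G, G is not acyclic. Forests are exactly the graphs of treewidth ≤ 1, so tw(G) ≥ 2. Combining the bounds, tw(G) = 2.

Treewidth 2.
One such decomposition:
Bags: B1 = {a, c, d}  B2 = {a, b, d}
Tree: B1–B2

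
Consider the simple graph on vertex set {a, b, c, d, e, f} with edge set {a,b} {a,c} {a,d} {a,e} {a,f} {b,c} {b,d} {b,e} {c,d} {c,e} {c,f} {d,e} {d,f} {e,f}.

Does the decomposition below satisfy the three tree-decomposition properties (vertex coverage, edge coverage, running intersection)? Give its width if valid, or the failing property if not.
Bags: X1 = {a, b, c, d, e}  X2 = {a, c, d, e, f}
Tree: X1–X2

Yes; width 4.

Vertex coverage: the bags together contain {a, b, c, d, e, f}, the full vertex set. Edge coverage: each edge of G has both endpoints in at least one bag. Running intersection: for every vertex, the bags containing it form a connected subtree. All three properties hold, so this is a valid tree decomposition of width max|bag| − 1 = 4, and hence tw(G) ≤ 4.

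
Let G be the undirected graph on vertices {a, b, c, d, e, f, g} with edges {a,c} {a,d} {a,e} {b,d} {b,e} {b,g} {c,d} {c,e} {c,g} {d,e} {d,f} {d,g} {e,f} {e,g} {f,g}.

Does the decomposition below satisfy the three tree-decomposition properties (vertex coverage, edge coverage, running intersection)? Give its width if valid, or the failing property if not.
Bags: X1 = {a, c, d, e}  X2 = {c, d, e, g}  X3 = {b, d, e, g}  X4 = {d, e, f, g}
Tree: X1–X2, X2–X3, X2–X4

Yes; width 3.

Checking the three conditions: (i) the bags cover all of {a, b, c, d, e, f, g}; (ii) for each edge, some bag contains both endpoints; (iii) the bags containing any fixed vertex form a subtree. All hold, so the decomposition is valid with width 4 − 1 = 3.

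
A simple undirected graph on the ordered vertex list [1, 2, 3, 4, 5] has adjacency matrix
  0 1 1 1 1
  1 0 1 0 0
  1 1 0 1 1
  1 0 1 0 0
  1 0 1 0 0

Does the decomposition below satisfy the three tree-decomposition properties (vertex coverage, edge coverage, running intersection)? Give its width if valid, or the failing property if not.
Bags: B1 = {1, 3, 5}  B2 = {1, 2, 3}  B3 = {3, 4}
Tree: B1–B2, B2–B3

No — edge (1,4) lies in no bag.

A tree decomposition must satisfy three properties: every vertex lies in some bag; for every edge, both endpoints lie together in some bag; and for every vertex, the bags containing it form a connected subtree. Here edge (1,4) lies in no bag, so the decomposition is invalid.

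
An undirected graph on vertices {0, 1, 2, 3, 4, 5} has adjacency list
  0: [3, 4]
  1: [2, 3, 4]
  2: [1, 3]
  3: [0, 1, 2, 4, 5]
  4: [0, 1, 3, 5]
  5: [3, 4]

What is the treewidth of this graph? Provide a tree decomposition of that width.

Every bag has size at most 3, so the width is 3 − 1 = 2 and tw(G) ≤ 2. For the lower bound, the 3 vertices {1, 2, 3} are pairwise adjacent, and any tree decomposition puts a clique entirely inside one bag — forcing width ≥ 2. The upper and lower bounds meet at 2, so that is the treewidth.

Treewidth 2.
Bags: B1 = {1, 3, 4}  B2 = {3, 4, 5}  B3 = {0, 3, 4}  B4 = {1, 2, 3}
Tree: B1–B2, B1–B3, B1–B4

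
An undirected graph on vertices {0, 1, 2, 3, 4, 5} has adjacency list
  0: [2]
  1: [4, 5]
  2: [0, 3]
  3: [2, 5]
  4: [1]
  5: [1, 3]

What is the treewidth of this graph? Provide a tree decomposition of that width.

Treewidth 1.
One optimal decomposition is:
Bags: B1 = {1, 4}  B2 = {1, 5}  B3 = {3, 5}  B4 = {2, 3}  B5 = {0, 2}
Tree: B1–B2, B2–B3, B3–B4, B4–B5

Every bag has size at most 2, so the width is 2 − 1 = 1 and tw(G) ≤ 1. Any graph with an edge has treewidth ≥ 1, and G has the edge 4–1. Therefore the treewidth is 1.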